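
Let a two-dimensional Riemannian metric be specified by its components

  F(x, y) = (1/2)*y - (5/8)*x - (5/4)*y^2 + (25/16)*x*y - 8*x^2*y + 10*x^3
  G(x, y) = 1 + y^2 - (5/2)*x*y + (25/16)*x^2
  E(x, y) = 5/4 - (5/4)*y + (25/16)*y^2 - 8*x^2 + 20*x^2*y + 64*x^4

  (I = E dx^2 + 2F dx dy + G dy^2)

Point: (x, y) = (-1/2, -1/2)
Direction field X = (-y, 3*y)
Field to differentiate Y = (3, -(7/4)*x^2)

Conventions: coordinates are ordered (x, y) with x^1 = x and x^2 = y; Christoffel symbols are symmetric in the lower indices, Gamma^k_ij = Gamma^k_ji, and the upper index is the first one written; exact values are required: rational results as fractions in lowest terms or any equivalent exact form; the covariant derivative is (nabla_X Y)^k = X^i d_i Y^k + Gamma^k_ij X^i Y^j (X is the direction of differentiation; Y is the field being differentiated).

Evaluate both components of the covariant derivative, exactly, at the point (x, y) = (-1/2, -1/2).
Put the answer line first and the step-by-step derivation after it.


Answer: (nabla_X Y)^x = -875/96, (nabla_X Y)^y = 209/96

E = 113/64, F = -7/64, G = 65/64 at the point
E_x = -14, E_y = 35/16, F_x = 67/32, F_y = -33/32, G_x = -5/16, G_y = 1/4
EG - F^2 = 57/32;  g^inv = (32/57) * [[65/64, 7/64], [7/64, 113/64]]
first-kind symbols [ij,l] = (1/2)(d_i g_jl + d_j g_il - d_l g_ij): [xx,x] = E_x/2 = -7, [xx,y] = F_x - E_y/2 = 1, [xy,x] = E_y/2 = 35/32, [xy,y] = G_x/2 = -5/32, [yy,x] = F_y - G_x/2 = -7/8, [yy,y] = G_y/2 = 1/8
Gamma^x_ij = (G*[ij,x] - F*[ij,y])/(EG - F^2), Gamma^y_ij = (E*[ij,y] - F*[ij,x])/(EG - F^2)
Gamma_xxx = -224/57, Gamma_xxy = 35/57, Gamma_xyy = -28/57, Gamma_yxx = 32/57, Gamma_yxy = -5/57, Gamma_yyy = 4/57
X = (1/2, -3/2), Y = (3, -7/16) at the point


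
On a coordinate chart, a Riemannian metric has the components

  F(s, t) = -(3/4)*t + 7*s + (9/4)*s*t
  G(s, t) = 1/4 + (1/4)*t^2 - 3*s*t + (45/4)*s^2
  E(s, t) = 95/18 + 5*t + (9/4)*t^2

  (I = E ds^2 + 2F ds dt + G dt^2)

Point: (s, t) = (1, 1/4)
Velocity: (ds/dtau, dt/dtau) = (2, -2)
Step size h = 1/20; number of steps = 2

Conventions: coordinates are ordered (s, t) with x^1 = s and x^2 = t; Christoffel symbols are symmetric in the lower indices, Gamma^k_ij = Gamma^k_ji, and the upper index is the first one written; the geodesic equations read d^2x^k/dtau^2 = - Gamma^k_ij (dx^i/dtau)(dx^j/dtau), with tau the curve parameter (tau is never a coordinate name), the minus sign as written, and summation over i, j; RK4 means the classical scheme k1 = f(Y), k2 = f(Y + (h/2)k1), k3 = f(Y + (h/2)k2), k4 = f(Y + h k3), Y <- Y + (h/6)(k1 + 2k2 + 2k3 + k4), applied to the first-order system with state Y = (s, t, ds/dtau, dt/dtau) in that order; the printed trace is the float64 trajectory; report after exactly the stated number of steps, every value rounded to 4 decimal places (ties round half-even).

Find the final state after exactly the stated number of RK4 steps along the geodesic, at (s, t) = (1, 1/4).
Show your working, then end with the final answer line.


f(Y) = (ds/dtau, dt/dtau, -Gamma^s_ij Y'^i Y'^j, -Gamma^t_ij Y'^i Y'^j) with the Gammas evaluated at the stage position; h = 0.050000; intermediate values shown to 6 dp
step 0: s = 1.0000, t = 0.2500, ds/dtau = 2.0000, dt/dtau = -2.0000
step 1:
  k1: at (s, t) = (1.000000, 0.250000), (ds/dtau, dt/dtau) = (2.000000, -2.000000); Gamma_sss = -1.907448, Gamma_sst = -2.714735, Gamma_stt = -5.191488, Gamma_tss = 1.724696, Gamma_tst = 2.869891, Gamma_ttt = 3.422906; k1 = (2.000000, -2.000000, 6.677865, 2.368719)
  k2: at (s, t) = (1.050000, 0.200000), (ds/dtau, dt/dtau) = (2.166947, -1.940782); Gamma_sss = -1.944373, Gamma_sst = -2.975272, Gamma_stt = -6.049857, Gamma_tss = 1.613729, Gamma_tst = 2.853812, Gamma_ttt = 3.730746; k2 = (2.166947, -1.940782, 6.892276, 2.373942)
  k3: at (s, t) = (1.054174, 0.201480), (ds/dtau, dt/dtau) = (2.172307, -1.940651); Gamma_sss = -1.933784, Gamma_sst = -2.969586, Gamma_stt = -6.059933, Gamma_tss = 1.600158, Gamma_tst = 2.840509, Gamma_ttt = 3.725142; k3 = (2.172307, -1.940651, 6.910138, 2.369041)
  k4: at (s, t) = (1.108615, 0.152967), (ds/dtau, dt/dtau) = (2.345507, -1.881548); Gamma_sss = -1.973879, Gamma_sst = -3.260431, Gamma_stt = -7.074069, Gamma_tss = 1.498829, Gamma_tst = 2.830069, Gamma_ttt = 4.063741; k4 = (2.345507, -1.881548, 7.125121, 2.347016)
  Y <- Y + (h/6)(k1 + 2k2 + 2k3 + k4): s = 1.1085, t = 0.1530, ds/dtau = 2.3451, dt/dtau = -1.8817
step 2:
  k1: at (s, t) = (1.108533, 0.152963), (ds/dtau, dt/dtau) = (2.345065, -1.881652); Gamma_sss = -1.974020, Gamma_sst = -3.260418, Gamma_stt = -7.073532, Gamma_tss = 1.499043, Gamma_tst = 2.830263, Gamma_ttt = 4.063711; k1 = (2.345065, -1.881652, 7.126619, 2.345844)
  k2: at (s, t) = (1.167160, 0.105922), (ds/dtau, dt/dtau) = (2.523231, -1.823006); Gamma_sss = -2.018047, Gamma_sst = -3.585730, Gamma_stt = -8.268587, Gamma_tss = 1.406470, Gamma_tst = 2.826265, Gamma_ttt = 4.436941; k2 = (2.523231, -1.823006, 7.339962, 2.300797)
  k3: at (s, t) = (1.171614, 0.107388), (ds/dtau, dt/dtau) = (2.528564, -1.824133); Gamma_sss = -2.006956, Gamma_sst = -3.577865, Gamma_stt = -8.278857, Gamma_tss = 1.394832, Gamma_tst = 2.812846, Gamma_ttt = 4.428994; k3 = (2.528564, -1.824133, 7.373962, 2.292803)
  k4: at (s, t) = (1.234962, 0.061757), (ds/dtau, dt/dtau) = (2.713763, -1.767012); Gamma_sss = -2.054334, Gamma_sst = -3.940283, Gamma_stt = -9.688965, Gamma_tss = 1.310635, Gamma_tst = 2.814749, Gamma_ttt = 4.839115; k4 = (2.713763, -1.767012, 7.592029, 2.233357)
  Y <- Y + (h/6)(k1 + 2k2 + 2k3 + k4): s = 1.2349, t = 0.0618, ds/dtau = 2.7130, dt/dtau = -1.7669

Answer: s = 1.2349, t = 0.0618, ds/dtau = 2.7130, dt/dtau = -1.7669


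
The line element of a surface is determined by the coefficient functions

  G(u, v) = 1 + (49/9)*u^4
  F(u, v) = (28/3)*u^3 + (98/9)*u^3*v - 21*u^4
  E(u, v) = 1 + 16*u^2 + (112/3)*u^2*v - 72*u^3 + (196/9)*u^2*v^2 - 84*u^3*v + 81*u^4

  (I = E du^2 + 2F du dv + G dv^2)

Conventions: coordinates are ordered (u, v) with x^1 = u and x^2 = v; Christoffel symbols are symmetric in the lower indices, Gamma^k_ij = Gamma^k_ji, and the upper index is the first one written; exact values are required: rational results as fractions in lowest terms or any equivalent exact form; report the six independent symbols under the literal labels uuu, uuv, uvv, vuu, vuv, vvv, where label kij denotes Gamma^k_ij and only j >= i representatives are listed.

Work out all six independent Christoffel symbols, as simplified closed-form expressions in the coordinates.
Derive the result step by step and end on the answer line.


E = 1 + 16*u^2 + (112/3)*u^2*v - 72*u^3 + (196/9)*u^2*v^2 - 84*u^3*v + 81*u^4; F = (28/3)*u^3 + (98/9)*u^3*v - 21*u^4; G = 1 + (49/9)*u^4
Gamma^k_ij = (1/2) g^{kl} (d_i g_jl + d_j g_il - d_l g_ij), with g^inv = (1/(EG-F^2)) [[G, -F], [-F, E]]
first partials: E_u = 32*u + (224/3)*u*v - 216*u^2 + (392/9)*u*v^2 - 252*u^2*v + 324*u^3, E_v = (112/3)*u^2 + (392/9)*u^2*v - 84*u^3, F_u = 28*u^2 + (98/3)*u^2*v - 84*u^3, F_v = (98/9)*u^3, G_u = (196/9)*u^3, G_v = 0
D = EG - F^2 = 1 + 16*u^2 + (112/3)*u^2*v - 72*u^3 + (196/9)*u^2*v^2 - 84*u^3*v + (778/9)*u^4
expanded: Gamma^u_uu = (G E_u - 2F F_u + F E_v)/(2D), Gamma^u_uv = (G E_v - F G_u)/(2D), Gamma^u_vv = (2G F_v - G G_u - F G_v)/(2D), Gamma^v_uu = (2E F_u - E E_v - F E_u)/(2D), Gamma^v_uv = (E G_u - F E_v)/(2D), Gamma^v_vv = (E G_v - 2F F_v + F G_u)/(2D); substitute and cancel common factors

Answer: Gamma_uuu = (1458*u^3 - 1134*u^2*v - 972*u^2 + 196*u*v^2 + 336*u*v + 144*u)/(778*u^4 - 756*u^3*v - 648*u^3 + 196*u^2*v^2 + 336*u^2*v + 144*u^2 + 9), Gamma_uuv = (-378*u^3 + 196*u^2*v + 168*u^2)/(778*u^4 - 756*u^3*v - 648*u^3 + 196*u^2*v^2 + 336*u^2*v + 144*u^2 + 9), Gamma_uvv = 0, Gamma_vuu = (-378*u^3 + 98*u^2*v + 84*u^2)/(778*u^4 - 756*u^3*v - 648*u^3 + 196*u^2*v^2 + 336*u^2*v + 144*u^2 + 9), Gamma_vuv = 98*u^3/(778*u^4 - 756*u^3*v - 648*u^3 + 196*u^2*v^2 + 336*u^2*v + 144*u^2 + 9), Gamma_vvv = 0


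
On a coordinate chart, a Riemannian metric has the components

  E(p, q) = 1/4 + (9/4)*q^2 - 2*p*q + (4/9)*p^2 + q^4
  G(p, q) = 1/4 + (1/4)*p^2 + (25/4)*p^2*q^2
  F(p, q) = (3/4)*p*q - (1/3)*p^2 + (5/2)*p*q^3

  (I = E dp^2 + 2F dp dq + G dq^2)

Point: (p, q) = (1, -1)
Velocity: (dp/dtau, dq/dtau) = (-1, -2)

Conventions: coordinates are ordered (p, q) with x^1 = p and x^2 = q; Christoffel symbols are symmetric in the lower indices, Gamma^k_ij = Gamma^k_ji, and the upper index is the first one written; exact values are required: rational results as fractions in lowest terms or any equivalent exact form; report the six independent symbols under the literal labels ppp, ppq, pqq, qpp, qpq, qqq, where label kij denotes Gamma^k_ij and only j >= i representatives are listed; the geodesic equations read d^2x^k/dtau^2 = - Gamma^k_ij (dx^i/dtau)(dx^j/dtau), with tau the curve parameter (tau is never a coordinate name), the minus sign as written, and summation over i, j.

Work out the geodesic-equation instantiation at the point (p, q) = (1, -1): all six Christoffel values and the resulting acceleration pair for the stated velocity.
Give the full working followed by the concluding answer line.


E = 107/18, F = -43/12, G = 27/4 at the point
E_p = 26/9, E_q = -21/2, F_p = -47/12, F_q = 33/4, G_p = 13, G_q = -25/2
EG - F^2 = 3929/144;  g^inv = (144/3929) * [[27/4, 43/12], [43/12, 107/18]]
first-kind symbols [ij,l] = (1/2)(d_i g_jl + d_j g_il - d_l g_ij): [pp,p] = E_p/2 = 13/9, [pp,q] = F_p - E_q/2 = 4/3, [pq,p] = E_q/2 = -21/4, [pq,q] = G_p/2 = 13/2, [qq,p] = F_q - G_p/2 = 7/4, [qq,q] = G_q/2 = -25/4
Gamma^p_ij = (G*[ij,p] - F*[ij,q])/(EG - F^2), Gamma^q_ij = (E*[ij,q] - F*[ij,p])/(EG - F^2)
Gamma_ppp = 2092/3929, Gamma_ppq = -1749/3929, Gamma_pqq = -1524/3929, Gamma_qpp = 5660/11787, Gamma_qpq = 2855/3929, Gamma_qqq = -4447/3929
d^2p/dtau^2 = -(Gamma_ppp*(-1)^2 + 2*Gamma_ppq*(-1)*(-2) + Gamma_pqq*(-2)^2) = 11000/3929
d^2q/dtau^2 = -(Gamma_qpp*(-1)^2 + 2*Gamma_qpq*(-1)*(-2) + Gamma_qqq*(-2)^2) = 13444/11787

Answer: Gamma_ppp = 2092/3929, Gamma_ppq = -1749/3929, Gamma_pqq = -1524/3929, Gamma_qpp = 5660/11787, Gamma_qpq = 2855/3929, Gamma_qqq = -4447/3929; accelerations (d^2p/dtau^2, d^2q/dtau^2) = (11000/3929, 13444/11787)


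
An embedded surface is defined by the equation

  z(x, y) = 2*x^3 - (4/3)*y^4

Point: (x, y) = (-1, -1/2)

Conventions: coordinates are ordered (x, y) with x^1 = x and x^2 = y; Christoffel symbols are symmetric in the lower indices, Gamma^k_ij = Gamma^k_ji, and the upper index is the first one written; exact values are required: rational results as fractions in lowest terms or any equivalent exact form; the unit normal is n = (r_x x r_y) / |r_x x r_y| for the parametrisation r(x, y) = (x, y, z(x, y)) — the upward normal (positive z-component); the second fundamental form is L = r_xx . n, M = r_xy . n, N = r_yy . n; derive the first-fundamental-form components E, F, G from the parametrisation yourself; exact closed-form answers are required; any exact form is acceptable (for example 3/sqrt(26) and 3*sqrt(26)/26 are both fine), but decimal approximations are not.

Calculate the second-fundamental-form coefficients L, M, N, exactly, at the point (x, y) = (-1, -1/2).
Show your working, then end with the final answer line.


z_x = 6, z_y = 2/3, z_xx = -12, z_xy = 0, z_yy = -4
E = 37, F = 4, G = 13/9; answer radicand W^2 = 337/9
unnormalised second-form numerators: l = -12, m = 0, n = -4; L = l/sqrt(337/9), and similarly M = m/sqrt(W^2), N = n/sqrt(W^2)

Answer: L = -36*sqrt(337)/337, M = 0, N = -12*sqrt(337)/337


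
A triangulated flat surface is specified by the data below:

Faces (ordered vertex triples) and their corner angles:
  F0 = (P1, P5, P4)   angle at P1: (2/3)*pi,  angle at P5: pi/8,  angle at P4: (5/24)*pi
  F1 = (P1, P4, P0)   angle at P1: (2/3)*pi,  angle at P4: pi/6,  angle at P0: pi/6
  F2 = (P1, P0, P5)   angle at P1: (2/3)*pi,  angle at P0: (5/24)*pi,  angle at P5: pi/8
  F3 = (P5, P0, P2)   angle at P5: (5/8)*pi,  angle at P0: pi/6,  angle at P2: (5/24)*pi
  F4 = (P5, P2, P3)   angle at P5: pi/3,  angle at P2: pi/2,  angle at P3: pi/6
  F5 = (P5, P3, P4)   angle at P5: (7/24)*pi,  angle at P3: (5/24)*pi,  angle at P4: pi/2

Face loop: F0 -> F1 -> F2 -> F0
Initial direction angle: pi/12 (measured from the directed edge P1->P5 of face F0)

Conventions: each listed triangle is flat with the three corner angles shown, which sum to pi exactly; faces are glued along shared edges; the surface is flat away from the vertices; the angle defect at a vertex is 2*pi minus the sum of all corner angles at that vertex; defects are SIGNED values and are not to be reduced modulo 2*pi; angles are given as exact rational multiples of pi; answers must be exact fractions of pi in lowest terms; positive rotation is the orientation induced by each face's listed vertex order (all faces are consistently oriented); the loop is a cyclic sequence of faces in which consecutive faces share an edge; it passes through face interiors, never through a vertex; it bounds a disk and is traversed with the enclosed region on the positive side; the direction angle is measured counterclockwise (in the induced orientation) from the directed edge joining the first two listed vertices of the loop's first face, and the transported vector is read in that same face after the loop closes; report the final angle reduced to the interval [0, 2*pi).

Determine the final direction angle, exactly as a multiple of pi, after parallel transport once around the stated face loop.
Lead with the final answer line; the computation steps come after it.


Answer: final direction angle = pi/12

enclosed vertex P1: corner angles sum to 2*pi, defect = 2*pi - 2*pi = 0
by Gauss-Bonnet the loop rotates the vector by the enclosed defect sum (positive orientation, mod 2*pi)
final angle = pi/12 + 0 = pi/12 (mod 2*pi)


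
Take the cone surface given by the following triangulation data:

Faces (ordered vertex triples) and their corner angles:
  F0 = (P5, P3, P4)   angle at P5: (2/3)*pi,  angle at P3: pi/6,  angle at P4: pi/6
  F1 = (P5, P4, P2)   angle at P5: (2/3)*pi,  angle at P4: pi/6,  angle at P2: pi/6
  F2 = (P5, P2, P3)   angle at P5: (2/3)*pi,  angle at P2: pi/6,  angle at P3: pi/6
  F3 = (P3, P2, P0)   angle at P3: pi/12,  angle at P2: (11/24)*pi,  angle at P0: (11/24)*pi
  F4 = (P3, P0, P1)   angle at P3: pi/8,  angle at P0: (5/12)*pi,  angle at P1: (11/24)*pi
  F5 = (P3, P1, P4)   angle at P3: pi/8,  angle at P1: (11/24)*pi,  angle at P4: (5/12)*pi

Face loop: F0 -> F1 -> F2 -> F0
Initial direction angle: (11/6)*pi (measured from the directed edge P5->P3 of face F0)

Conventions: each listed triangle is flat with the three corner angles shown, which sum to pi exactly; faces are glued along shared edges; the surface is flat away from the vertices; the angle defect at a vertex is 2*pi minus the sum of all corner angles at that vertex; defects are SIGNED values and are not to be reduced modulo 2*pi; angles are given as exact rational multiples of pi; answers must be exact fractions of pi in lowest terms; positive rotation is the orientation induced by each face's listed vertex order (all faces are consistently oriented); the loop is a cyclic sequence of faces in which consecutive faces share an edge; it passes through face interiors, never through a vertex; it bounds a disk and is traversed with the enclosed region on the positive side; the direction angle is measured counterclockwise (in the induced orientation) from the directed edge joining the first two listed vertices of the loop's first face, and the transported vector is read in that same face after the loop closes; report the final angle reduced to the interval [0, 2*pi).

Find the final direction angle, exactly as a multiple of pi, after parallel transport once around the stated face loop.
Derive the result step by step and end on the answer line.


enclosed vertex P5: corner angles sum to 2*pi, defect = 2*pi - 2*pi = 0
the final direction is the initial angle plus the enclosed defects, taken mod 2*pi in the induced orientation
final angle = (11/6)*pi + 0 = (11/6)*pi (mod 2*pi)

Answer: final direction angle = (11/6)*pi


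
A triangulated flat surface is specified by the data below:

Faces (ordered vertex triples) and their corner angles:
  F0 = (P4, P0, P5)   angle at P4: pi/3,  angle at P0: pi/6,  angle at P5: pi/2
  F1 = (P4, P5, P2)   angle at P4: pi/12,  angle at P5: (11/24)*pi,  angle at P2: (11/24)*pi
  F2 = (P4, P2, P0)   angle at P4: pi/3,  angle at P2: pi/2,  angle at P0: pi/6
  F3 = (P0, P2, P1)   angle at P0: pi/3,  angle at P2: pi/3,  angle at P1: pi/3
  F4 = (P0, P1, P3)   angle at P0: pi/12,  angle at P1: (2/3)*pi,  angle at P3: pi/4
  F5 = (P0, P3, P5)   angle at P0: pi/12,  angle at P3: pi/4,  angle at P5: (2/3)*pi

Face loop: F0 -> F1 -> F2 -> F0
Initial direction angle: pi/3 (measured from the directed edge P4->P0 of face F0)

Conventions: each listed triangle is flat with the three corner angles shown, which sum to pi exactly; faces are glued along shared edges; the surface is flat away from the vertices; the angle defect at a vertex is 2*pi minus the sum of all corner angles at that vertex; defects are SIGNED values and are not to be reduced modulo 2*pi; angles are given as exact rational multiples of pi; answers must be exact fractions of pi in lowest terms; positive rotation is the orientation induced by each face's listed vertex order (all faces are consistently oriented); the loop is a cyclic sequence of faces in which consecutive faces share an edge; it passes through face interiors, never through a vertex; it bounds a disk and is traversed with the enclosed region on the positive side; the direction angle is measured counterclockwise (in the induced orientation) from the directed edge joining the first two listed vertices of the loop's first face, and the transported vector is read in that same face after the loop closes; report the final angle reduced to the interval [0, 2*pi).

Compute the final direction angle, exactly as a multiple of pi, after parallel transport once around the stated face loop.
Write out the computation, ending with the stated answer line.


enclosed vertex P4: corner angles sum to (3/4)*pi, defect = 2*pi - (3/4)*pi = (5/4)*pi
final direction = starting direction + enclosed defect total, reduced mod 2*pi (induced orientation)
final angle = pi/3 + (5/4)*pi = (19/12)*pi (mod 2*pi)

Answer: final direction angle = (19/12)*pi


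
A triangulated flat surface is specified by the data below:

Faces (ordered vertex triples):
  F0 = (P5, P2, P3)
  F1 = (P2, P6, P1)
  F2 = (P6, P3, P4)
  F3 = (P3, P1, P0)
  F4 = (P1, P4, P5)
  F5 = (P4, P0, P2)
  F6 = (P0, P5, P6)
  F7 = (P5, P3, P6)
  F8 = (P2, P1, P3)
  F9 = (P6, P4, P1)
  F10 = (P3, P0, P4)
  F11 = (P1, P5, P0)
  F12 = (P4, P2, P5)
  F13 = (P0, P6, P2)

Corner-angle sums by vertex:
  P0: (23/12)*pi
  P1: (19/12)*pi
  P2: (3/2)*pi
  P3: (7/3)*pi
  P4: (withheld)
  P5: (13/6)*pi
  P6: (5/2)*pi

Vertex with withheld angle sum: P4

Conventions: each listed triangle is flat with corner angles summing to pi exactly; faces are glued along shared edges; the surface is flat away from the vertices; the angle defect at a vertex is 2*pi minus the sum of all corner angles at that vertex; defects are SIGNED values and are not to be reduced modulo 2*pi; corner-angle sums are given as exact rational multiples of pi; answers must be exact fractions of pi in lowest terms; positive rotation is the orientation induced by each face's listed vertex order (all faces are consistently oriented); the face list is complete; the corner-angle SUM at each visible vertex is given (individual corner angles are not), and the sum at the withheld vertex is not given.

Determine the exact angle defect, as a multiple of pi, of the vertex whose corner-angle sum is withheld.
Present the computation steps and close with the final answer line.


V = 7, E = 21, F = 14; chi = V - E + F = 0
Gauss-Bonnet: total defect = 2*pi*chi = 0; visible defects sum to 0

Answer: defect(P4) = 0


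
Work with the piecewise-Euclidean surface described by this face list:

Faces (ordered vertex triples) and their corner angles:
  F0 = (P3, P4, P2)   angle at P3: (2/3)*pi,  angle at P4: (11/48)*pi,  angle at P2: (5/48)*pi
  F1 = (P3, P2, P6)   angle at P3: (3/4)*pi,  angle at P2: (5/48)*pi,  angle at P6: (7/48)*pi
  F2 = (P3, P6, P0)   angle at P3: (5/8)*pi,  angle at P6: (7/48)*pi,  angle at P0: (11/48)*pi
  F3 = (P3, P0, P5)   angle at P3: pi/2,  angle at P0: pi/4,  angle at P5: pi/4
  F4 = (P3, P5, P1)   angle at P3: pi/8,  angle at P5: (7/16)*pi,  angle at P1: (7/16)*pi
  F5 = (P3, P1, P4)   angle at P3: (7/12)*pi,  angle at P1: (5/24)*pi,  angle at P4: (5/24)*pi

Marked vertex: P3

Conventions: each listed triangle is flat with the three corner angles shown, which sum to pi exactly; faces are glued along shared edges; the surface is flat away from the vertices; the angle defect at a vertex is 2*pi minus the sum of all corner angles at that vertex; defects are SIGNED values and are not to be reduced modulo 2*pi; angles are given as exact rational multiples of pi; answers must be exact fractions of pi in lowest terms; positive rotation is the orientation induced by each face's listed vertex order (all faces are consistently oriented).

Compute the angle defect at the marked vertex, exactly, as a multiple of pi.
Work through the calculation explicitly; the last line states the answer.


Sum of corner angles at P3: (13/4)*pi
defect = 2*pi - (13/4)*pi

Answer: defect(P3) = (-5/4)*pi


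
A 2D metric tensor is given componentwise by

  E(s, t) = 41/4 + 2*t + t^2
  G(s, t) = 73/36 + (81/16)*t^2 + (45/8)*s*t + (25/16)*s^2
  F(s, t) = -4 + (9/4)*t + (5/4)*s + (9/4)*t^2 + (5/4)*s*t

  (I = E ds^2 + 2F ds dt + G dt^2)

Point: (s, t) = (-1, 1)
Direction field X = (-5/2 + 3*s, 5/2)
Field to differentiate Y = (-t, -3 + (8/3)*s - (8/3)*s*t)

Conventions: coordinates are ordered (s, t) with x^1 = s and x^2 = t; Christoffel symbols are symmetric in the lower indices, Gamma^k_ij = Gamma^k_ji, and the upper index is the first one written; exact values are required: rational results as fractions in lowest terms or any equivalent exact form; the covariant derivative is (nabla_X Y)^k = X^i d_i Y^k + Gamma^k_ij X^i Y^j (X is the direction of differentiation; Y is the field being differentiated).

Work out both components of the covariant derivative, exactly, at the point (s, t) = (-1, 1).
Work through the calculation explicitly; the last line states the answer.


E = 53/4, F = -2, G = 109/36 at the point
E_s = 0, E_t = 4, F_s = 5/2, F_t = 11/2, G_s = 5/2, G_t = 9/2
EG - F^2 = 5201/144;  g^inv = (144/5201) * [[109/36, 2], [2, 53/4]]
first-kind symbols [ij,l] = (1/2)(d_i g_jl + d_j g_il - d_l g_ij): [ss,s] = E_s/2 = 0, [ss,t] = F_s - E_t/2 = 1/2, [st,s] = E_t/2 = 2, [st,t] = G_s/2 = 5/4, [tt,s] = F_t - G_s/2 = 17/4, [tt,t] = G_t/2 = 9/4
Gamma^s_ij = (G*[ij,s] - F*[ij,t])/(EG - F^2), Gamma^t_ij = (E*[ij,t] - F*[ij,s])/(EG - F^2)
Gamma_sss = 144/5201, Gamma_sst = 176/743, Gamma_stt = 2501/5201, Gamma_tss = 954/5201, Gamma_tst = 423/743, Gamma_ttt = 5517/5201
X = (-11/2, 5/2), Y = (-1, -3) at the point

Answer: (nabla_X Y)^s = -1960/743, (nabla_X Y)^t = 34283/4458


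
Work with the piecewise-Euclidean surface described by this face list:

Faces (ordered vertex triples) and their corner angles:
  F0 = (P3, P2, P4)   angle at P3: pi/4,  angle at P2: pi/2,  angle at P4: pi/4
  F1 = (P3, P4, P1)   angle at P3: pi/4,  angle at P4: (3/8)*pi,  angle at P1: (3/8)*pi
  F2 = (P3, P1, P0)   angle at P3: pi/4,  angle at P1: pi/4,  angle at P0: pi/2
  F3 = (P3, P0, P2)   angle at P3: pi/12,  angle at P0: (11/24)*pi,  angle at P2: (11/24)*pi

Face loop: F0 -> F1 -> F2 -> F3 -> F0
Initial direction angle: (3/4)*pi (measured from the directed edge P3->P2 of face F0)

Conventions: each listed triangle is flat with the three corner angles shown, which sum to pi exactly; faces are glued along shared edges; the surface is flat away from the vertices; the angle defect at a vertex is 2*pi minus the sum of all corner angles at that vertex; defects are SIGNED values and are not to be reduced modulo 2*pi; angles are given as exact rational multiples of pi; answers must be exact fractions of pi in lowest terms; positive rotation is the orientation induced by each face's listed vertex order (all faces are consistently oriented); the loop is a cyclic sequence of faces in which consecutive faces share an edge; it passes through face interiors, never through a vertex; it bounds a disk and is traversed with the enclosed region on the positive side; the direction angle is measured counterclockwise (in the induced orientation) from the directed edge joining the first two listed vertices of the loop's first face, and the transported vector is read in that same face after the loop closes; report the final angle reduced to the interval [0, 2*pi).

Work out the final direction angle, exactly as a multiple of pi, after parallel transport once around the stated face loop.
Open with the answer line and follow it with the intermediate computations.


Answer: final direction angle = (23/12)*pi

enclosed vertex P3: corner angles sum to (5/6)*pi, defect = 2*pi - (5/6)*pi = (7/6)*pi
transport around the loop rotates by the sum of enclosed defects; add to the initial angle mod 2*pi
final angle = (3/4)*pi + (7/6)*pi = (23/12)*pi (mod 2*pi)


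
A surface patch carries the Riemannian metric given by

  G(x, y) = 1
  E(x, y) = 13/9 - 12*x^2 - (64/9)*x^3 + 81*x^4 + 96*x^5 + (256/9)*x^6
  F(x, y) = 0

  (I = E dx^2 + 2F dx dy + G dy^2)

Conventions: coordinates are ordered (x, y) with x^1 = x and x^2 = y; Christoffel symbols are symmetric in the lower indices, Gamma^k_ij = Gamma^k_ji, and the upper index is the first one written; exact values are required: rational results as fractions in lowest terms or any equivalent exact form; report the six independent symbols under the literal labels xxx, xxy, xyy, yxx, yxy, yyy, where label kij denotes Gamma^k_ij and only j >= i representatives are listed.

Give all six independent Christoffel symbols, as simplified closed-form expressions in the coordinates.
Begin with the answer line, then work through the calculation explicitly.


Answer: Gamma_xxx = (768*x^5 + 2160*x^4 + 1458*x^3 - 96*x^2 - 108*x)/(256*x^6 + 864*x^5 + 729*x^4 - 64*x^3 - 108*x^2 + 13), Gamma_xxy = 0, Gamma_xyy = 0, Gamma_yxx = 0, Gamma_yxy = 0, Gamma_yyy = 0

E = 13/9 - 12*x^2 - (64/9)*x^3 + 81*x^4 + 96*x^5 + (256/9)*x^6; F = 0; G = 1
Gamma^k_ij = (1/2) g^{kl} (d_i g_jl + d_j g_il - d_l g_ij), with g^inv = (1/(EG-F^2)) [[G, -F], [-F, E]]
first partials: E_x = -24*x - (64/3)*x^2 + 324*x^3 + 480*x^4 + (512/3)*x^5, E_y = 0, F_x = 0, F_y = 0, G_x = 0, G_y = 0
D = EG - F^2 = 13/9 - 12*x^2 - (64/9)*x^3 + 81*x^4 + 96*x^5 + (256/9)*x^6
expanded: Gamma^x_xx = (G E_x - 2F F_x + F E_y)/(2D), Gamma^x_xy = (G E_y - F G_x)/(2D), Gamma^x_yy = (2G F_y - G G_x - F G_y)/(2D), Gamma^y_xx = (2E F_x - E E_y - F E_x)/(2D), Gamma^y_xy = (E G_x - F E_y)/(2D), Gamma^y_yy = (E G_y - 2F F_y + F G_x)/(2D); substitute and cancel common factors


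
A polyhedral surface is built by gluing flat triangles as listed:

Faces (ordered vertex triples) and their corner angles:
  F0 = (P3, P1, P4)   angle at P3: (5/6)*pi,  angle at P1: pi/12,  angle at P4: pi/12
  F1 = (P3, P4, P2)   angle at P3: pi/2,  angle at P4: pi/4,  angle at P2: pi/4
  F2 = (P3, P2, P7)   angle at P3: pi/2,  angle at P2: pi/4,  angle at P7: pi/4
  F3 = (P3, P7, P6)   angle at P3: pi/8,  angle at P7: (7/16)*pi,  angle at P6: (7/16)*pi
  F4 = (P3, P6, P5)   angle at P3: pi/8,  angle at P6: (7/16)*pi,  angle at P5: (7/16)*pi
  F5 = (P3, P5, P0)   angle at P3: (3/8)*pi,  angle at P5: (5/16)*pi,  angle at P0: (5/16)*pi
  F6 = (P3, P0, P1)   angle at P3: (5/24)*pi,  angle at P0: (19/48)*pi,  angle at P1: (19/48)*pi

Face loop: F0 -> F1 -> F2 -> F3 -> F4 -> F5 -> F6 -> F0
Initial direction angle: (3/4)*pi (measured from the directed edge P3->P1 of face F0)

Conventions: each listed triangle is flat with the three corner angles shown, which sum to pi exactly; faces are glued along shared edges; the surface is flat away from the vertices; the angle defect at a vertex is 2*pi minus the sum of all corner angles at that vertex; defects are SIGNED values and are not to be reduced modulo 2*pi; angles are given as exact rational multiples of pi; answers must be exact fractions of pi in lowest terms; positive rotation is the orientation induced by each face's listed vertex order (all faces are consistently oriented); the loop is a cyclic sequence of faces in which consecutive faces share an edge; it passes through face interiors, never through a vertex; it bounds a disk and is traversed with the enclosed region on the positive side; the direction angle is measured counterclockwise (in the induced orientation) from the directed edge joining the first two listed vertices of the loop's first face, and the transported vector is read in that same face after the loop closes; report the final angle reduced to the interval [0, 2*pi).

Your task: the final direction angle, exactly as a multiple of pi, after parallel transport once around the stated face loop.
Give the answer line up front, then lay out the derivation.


Answer: final direction angle = pi/12

enclosed vertex P3: corner angles sum to (8/3)*pi, defect = 2*pi - (8/3)*pi = (-2/3)*pi
by Gauss-Bonnet the loop rotates the vector by the enclosed defect sum (positive orientation, mod 2*pi)
final angle = (3/4)*pi - (2/3)*pi = pi/12 (mod 2*pi)


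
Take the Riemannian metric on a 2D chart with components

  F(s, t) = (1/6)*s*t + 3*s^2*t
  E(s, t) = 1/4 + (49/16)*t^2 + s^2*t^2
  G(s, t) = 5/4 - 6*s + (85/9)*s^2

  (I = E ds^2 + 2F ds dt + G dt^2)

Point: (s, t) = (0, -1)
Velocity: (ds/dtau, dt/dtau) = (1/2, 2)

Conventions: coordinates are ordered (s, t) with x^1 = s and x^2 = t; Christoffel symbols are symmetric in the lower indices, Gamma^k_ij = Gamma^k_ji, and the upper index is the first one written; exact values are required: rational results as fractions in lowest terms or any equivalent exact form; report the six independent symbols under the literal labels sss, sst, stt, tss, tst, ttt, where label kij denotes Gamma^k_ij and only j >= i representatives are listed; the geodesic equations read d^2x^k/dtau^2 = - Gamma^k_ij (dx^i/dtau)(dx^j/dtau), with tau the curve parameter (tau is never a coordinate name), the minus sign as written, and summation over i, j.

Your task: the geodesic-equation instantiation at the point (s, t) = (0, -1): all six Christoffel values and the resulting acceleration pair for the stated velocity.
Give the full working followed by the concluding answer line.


E = 53/16, F = 0, G = 5/4 at the point
E_s = 0, E_t = -49/8, F_s = -1/6, F_t = 0, G_s = -6, G_t = 0
EG - F^2 = 265/64;  g^inv = (64/265) * [[5/4, 0], [0, 53/16]]
first-kind symbols [ij,l] = (1/2)(d_i g_jl + d_j g_il - d_l g_ij): [ss,s] = E_s/2 = 0, [ss,t] = F_s - E_t/2 = 139/48, [st,s] = E_t/2 = -49/16, [st,t] = G_s/2 = -3, [tt,s] = F_t - G_s/2 = 3, [tt,t] = G_t/2 = 0
Gamma^s_ij = (G*[ij,s] - F*[ij,t])/(EG - F^2), Gamma^t_ij = (E*[ij,t] - F*[ij,s])/(EG - F^2)
Gamma_sss = 0, Gamma_sst = -49/53, Gamma_stt = 48/53, Gamma_tss = 139/60, Gamma_tst = -12/5, Gamma_ttt = 0
d^2s/dtau^2 = -(Gamma_sss*(1/2)^2 + 2*Gamma_sst*(1/2)*(2) + Gamma_stt*(2)^2) = -94/53
d^2t/dtau^2 = -(Gamma_tss*(1/2)^2 + 2*Gamma_tst*(1/2)*(2) + Gamma_ttt*(2)^2) = 1013/240

Answer: Gamma_sss = 0, Gamma_sst = -49/53, Gamma_stt = 48/53, Gamma_tss = 139/60, Gamma_tst = -12/5, Gamma_ttt = 0; accelerations (d^2s/dtau^2, d^2t/dtau^2) = (-94/53, 1013/240)


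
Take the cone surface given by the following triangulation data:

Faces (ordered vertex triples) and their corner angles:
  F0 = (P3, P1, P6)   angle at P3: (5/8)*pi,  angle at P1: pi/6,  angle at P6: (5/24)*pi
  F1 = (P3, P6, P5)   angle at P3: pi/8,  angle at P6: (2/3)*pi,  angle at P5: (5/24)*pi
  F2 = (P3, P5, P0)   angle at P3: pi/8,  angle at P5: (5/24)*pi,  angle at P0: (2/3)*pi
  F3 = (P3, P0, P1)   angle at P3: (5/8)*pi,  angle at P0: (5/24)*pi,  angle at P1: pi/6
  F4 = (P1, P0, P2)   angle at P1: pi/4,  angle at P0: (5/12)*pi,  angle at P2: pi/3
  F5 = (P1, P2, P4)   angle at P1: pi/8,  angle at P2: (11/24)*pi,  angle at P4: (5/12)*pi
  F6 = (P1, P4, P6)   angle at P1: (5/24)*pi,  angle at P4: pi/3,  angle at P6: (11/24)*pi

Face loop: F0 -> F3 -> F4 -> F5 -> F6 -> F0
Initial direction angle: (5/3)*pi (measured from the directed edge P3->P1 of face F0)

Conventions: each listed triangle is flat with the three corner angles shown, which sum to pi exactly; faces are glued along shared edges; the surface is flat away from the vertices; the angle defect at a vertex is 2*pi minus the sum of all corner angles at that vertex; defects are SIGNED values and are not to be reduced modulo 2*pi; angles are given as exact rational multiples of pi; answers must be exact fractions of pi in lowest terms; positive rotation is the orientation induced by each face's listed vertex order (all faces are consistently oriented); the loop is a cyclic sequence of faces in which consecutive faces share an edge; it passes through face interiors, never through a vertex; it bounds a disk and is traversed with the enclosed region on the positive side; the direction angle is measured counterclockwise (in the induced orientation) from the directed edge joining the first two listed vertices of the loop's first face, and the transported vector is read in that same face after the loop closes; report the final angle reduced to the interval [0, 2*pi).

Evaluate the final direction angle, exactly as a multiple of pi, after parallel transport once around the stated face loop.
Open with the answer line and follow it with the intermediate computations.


Answer: final direction angle = (3/4)*pi

enclosed vertex P1: corner angles sum to (11/12)*pi, defect = 2*pi - (11/12)*pi = (13/12)*pi
adding the enclosed defects to the starting angle (mod 2*pi, induced orientation) gives the holonomy
final angle = (5/3)*pi + (13/12)*pi = (3/4)*pi (mod 2*pi)


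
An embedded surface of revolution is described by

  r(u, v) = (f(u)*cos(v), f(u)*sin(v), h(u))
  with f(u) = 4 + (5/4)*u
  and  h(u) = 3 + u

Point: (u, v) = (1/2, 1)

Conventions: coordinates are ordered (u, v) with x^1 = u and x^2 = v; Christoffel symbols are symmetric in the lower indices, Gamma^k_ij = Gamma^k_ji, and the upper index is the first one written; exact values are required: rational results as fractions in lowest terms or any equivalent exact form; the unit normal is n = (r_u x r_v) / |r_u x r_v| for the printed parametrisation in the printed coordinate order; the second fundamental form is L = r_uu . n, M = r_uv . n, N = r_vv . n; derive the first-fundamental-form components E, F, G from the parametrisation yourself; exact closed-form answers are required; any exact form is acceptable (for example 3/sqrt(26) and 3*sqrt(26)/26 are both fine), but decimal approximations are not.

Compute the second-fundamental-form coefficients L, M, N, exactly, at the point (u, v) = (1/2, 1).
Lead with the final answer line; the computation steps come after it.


Answer: L = 0, M = 0, N = 37*sqrt(41)/82

f = 37/8, f' = 5/4, f'' = 0, h' = 1, h'' = 0
E = 41/16, F = 0, G = 1369/64; answer radicand W^2 = 41/16
unnormalised second-form numerators: l = 0, m = 0, n = 37/8; L = l/sqrt(41/16), and similarly M = m/sqrt(W^2), N = n/sqrt(W^2)


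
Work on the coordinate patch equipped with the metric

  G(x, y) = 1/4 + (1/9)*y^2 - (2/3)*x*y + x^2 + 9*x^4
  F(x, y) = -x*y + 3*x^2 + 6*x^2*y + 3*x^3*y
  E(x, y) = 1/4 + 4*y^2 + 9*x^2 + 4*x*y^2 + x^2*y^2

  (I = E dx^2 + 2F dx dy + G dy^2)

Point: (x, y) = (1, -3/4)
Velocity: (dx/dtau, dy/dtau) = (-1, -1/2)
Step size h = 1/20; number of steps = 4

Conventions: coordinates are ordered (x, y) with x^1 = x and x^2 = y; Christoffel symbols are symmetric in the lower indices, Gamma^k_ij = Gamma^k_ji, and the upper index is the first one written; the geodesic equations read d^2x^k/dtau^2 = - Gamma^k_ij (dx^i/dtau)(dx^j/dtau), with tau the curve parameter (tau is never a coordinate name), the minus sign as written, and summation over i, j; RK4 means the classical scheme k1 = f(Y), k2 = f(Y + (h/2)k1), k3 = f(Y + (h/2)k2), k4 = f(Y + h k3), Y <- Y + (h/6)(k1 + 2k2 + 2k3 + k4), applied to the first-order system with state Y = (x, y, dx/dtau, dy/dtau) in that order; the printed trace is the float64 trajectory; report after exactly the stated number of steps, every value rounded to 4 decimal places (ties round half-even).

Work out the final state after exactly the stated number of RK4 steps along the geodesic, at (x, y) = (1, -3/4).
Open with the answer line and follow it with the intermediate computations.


Answer: x = 0.7939, y = -0.8963, dx/dtau = -1.0405, dy/dtau = -1.0404

f(Y) = (dx/dtau, dy/dtau, -Gamma^x_ij Y'^i Y'^j, -Gamma^y_ij Y'^i Y'^j) with the Gammas evaluated at the stage position; h = 0.050000; intermediate values shown to 6 dp
step 0: x = 1.0000, y = -0.7500, dx/dtau = -1.0000, dy/dtau = -0.5000
step 1:
  k1: at (x, y) = (1.000000, -0.750000), (dx/dtau, dy/dtau) = (-1.000000, -0.500000); Gamma_xxx = 0.746523, Gamma_xxy = -0.104521, Gamma_xyy = -0.843138, Gamma_yxx = -0.000965, Gamma_yxy = 1.751347, Gamma_yyy = -0.272470; k1 = (-1.000000, -0.500000, -0.431217, -1.682264)
  k2: at (x, y) = (0.975000, -0.762500), (dx/dtau, dy/dtau) = (-1.010780, -0.542057); Gamma_xxx = 0.754721, Gamma_xxy = -0.117820, Gamma_xyy = -0.802214, Gamma_yxx = 0.008616, Gamma_yxy = 1.776223, Gamma_yyy = -0.274435; k2 = (-1.010780, -0.542057, -0.406264, -1.874552)
  k3: at (x, y) = (0.974730, -0.763551), (dx/dtau, dy/dtau) = (-1.010157, -0.546864); Gamma_xxx = 0.754324, Gamma_xxy = -0.117586, Gamma_xyy = -0.801307, Gamma_yxx = 0.008150, Gamma_yxy = 1.776414, Gamma_yyy = -0.274865; k3 = (-1.010157, -0.546864, -0.400172, -1.888761)
  k4: at (x, y) = (0.949492, -0.777343), (dx/dtau, dy/dtau) = (-1.020009, -0.594438); Gamma_xxx = 0.762166, Gamma_xxy = -0.131812, Gamma_xyy = -0.760081, Gamma_yxx = 0.019380, Gamma_yxy = 1.800766, Gamma_yyy = -0.276927; k4 = (-1.020009, -0.594438, -0.364547, -2.106033)
  Y <- Y + (h/6)(k1 + 2k2 + 2k3 + k4): x = 0.9495, y = -0.7773, dx/dtau = -1.0201, dy/dtau = -0.5943
step 2:
  k1: at (x, y) = (0.949484, -0.777269), (dx/dtau, dy/dtau) = (-1.020072, -0.594291); Gamma_xxx = 0.762211, Gamma_xxy = -0.131848, Gamma_xyy = -0.760107, Gamma_yxx = 0.019436, Gamma_yxy = 1.800782, Gamma_yyy = -0.276894; k1 = (-1.020072, -0.594291, -0.364802, -2.105768)
  k2: at (x, y) = (0.923983, -0.792126), (dx/dtau, dy/dtau) = (-1.029192, -0.646935); Gamma_xxx = 0.769830, Gamma_xxy = -0.147218, Gamma_xyy = -0.718756, Gamma_yxx = 0.032927, Gamma_yxy = 1.824369, Gamma_yyy = -0.278893; k2 = (-1.029192, -0.646935, -0.318573, -2.347559)
  k3: at (x, y) = (0.923755, -0.793442), (dx/dtau, dy/dtau) = (-1.028036, -0.652980); Gamma_xxx = 0.769241, Gamma_xxy = -0.146911, Gamma_xyy = -0.717811, Gamma_yxx = 0.032246, Gamma_yxy = 1.824421, Gamma_yyy = -0.279386; k3 = (-1.028036, -0.652980, -0.309678, -2.364375)
  k4: at (x, y) = (0.898082, -0.809918), (dx/dtau, dy/dtau) = (-1.035556, -0.712510); Gamma_xxx = 0.776249, Gamma_xxy = -0.163302, Gamma_xyy = -0.676338, Gamma_yxx = 0.048058, Gamma_yxy = 1.846652, Gamma_yyy = -0.281442; k4 = (-1.035556, -0.712510, -0.248092, -2.633739)
  Y <- Y + (h/6)(k1 + 2k2 + 2k3 + k4): x = 0.8981, y = -0.8098, dx/dtau = -1.0357, dy/dtau = -0.7123
step 3:
  k1: at (x, y) = (0.898067, -0.809824), (dx/dtau, dy/dtau) = (-1.035650, -0.712319); Gamma_xxx = 0.776312, Gamma_xxy = -0.163350, Gamma_xyy = -0.676362, Gamma_yxx = 0.048144, Gamma_yxy = 1.846682, Gamma_yyy = -0.281404; k1 = (-1.035650, -0.712319, -0.248455, -2.633498)
  k2: at (x, y) = (0.872176, -0.827632), (dx/dtau, dy/dtau) = (-1.041862, -0.778157); Gamma_xxx = 0.782905, Gamma_xxy = -0.181007, Gamma_xyy = -0.634966, Gamma_yxx = 0.067177, Gamma_yxy = 1.867223, Gamma_yyy = -0.283331; k2 = (-1.041862, -0.778157, -0.171839, -2.928987)
  k3: at (x, y) = (0.872020, -0.829278), (dx/dtau, dy/dtau) = (-1.039946, -0.785544); Gamma_xxx = 0.782056, Gamma_xxy = -0.180591, Gamma_xyy = -0.634012, Gamma_yxx = 0.066153, Gamma_yxy = 1.867047, Gamma_yyy = -0.283882; k3 = (-1.039946, -0.785544, -0.159491, -2.946833)
  k4: at (x, y) = (0.846070, -0.849101), (dx/dtau, dy/dtau) = (-1.043625, -0.859661); Gamma_xxx = 0.787719, Gamma_xxy = -0.199283, Gamma_xyy = -0.592778, Gamma_yxx = 0.088432, Gamma_yxy = 1.885012, Gamma_yyy = -0.285798; k4 = (-1.043625, -0.859661, -0.062294, -3.267433)
  Y <- Y + (h/6)(k1 + 2k2 + 2k3 + k4): x = 0.8460, y = -0.8490, dx/dtau = -1.0438, dy/dtau = -0.8594
step 4:
  k1: at (x, y) = (0.846043, -0.848986), (dx/dtau, dy/dtau) = (-1.043762, -0.859424); Gamma_xxx = 0.787805, Gamma_xxy = -0.199347, Gamma_xyy = -0.592797, Gamma_yxx = 0.088564, Gamma_yxy = 1.885060, Gamma_yyy = -0.285756; k1 = (-1.043762, -0.859424, -0.062777, -3.267348)
  k2: at (x, y) = (0.819949, -0.870471), (dx/dtau, dy/dtau) = (-1.045331, -0.941108); Gamma_xxx = 0.792815, Gamma_xxy = -0.219328, Gamma_xyy = -0.551938, Gamma_yxx = 0.115403, Gamma_yxy = 1.900020, Gamma_yyy = -0.287455; k2 = (-1.045331, -0.941108, 0.054054, -3.609873)
  k3: at (x, y) = (0.819910, -0.872513), (dx/dtau, dy/dtau) = (-1.042411, -0.949671); Gamma_xxx = 0.791634, Gamma_xxy = -0.218749, Gamma_xyy = -0.551021, Gamma_yxx = 0.113824, Gamma_yxy = 1.899510, Gamma_yyy = -0.288048; k3 = (-1.042411, -0.949671, 0.069848, -3.624729)
  k4: at (x, y) = (0.793922, -0.896469), (dx/dtau, dy/dtau) = (-1.040270, -1.040660); Gamma_xxx = 0.795356, Gamma_xxy = -0.239605, Gamma_xyy = -0.510736, Gamma_yxx = 0.145129, Gamma_yxy = 1.910278, Gamma_yyy = -0.289638; k4 = (-1.040270, -1.040660, 0.211188, -3.979391)
  Y <- Y + (h/6)(k1 + 2k2 + 2k3 + k4): x = 0.7939, y = -0.8963, dx/dtau = -1.0405, dy/dtau = -1.0404
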